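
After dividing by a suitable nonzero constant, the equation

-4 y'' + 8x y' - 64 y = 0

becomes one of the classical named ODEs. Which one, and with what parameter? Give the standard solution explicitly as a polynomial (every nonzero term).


All three coefficients share the factor -4; dividing through by -4 gives  y'' - 2x y' + 16 y = 0.
This matches the Hermite equation y'' - 2x y' + 2n y = 0 with 2n = 16, so n = 8; the polynomial solution is H_8(x).
With y = sum_k a_k x^k, matching x^k gives (k+2)(k+1) a_{k+2} = 2(k - n) a_k = 2(k - 8) a_k. The right side vanishes at k = 8, so the series with the parity of 8 terminates at degree 8.
Standard normalization: leading coefficient of H_n is 2^n, so a_8 = 2^8 = 256. Work downward with a_k = (k+1)(k+2) a_{k+2} / (2(k - n)):
  a_6 = (7)(8)(256) / (2(6 - 8)) = 14336/(-4) = -3584
  a_4 = (5)(6)(-3584) / (2(4 - 8)) = -107520/(-8) = 13440
  a_2 = (3)(4)(13440) / (2(2 - 8)) = 161280/(-12) = -13440
  a_0 = (1)(2)(-13440) / (2(0 - 8)) = -26880/(-16) = 1680
Hence H_8(x) = 256 x^8 - 3584 x^6 + 13440 x^4 - 13440 x^2 + 1680.

H_8(x); series = 256 x^8 - 3584 x^6 + 13440 x^4 - 13440 x^2 + 1680


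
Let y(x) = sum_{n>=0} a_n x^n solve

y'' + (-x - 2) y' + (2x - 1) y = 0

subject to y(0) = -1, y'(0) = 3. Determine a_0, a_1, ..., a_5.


Ansatz: y(x) = sum_{n>=0} a_n x^n, so y'(x) = sum_{n>=1} n a_n x^(n-1) and y''(x) = sum_{n>=2} n(n-1) a_n x^(n-2).
Substitute into P(x) y'' + Q(x) y' + R(x) y = 0 with P(x) = 1, Q(x) = -x - 2, R(x) = 2x - 1, and match powers of x.
Initial conditions: a_0 = -1, a_1 = 3.
Setting the coefficient of each power of x to zero and solving order by order (substituting the coefficients already found):
  x^0: 2 a_2 - 2 a_1 - a_0 = 0  ->  2 a_2 = 2 a_1 + a_0 = 5  ->  a_2 = 5/2
  x^1: 6 a_3 - 4 a_2 - 2 a_1 + 2 a_0 = 0  ->  6 a_3 = 4 a_2 + 2 a_1 - 2 a_0 = 18  ->  a_3 = 3
  x^2: 12 a_4 - 6 a_3 - 3 a_2 + 2 a_1 = 0  ->  12 a_4 = 6 a_3 + 3 a_2 - 2 a_1 = 39/2  ->  a_4 = 13/8
  x^3: 20 a_5 - 8 a_4 - 4 a_3 + 2 a_2 = 0  ->  20 a_5 = 8 a_4 + 4 a_3 - 2 a_2 = 20  ->  a_5 = 1
Truncated series: y(x) = -1 + 3 x + (5/2) x^2 + 3 x^3 + (13/8) x^4 + x^5 + O(x^6).

a_0 = -1; a_1 = 3; a_2 = 5/2; a_3 = 3; a_4 = 13/8; a_5 = 1


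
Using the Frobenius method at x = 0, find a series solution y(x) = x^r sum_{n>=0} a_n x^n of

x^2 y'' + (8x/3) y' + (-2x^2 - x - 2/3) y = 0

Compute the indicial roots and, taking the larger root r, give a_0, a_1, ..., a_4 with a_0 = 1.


Write in Frobenius form y'' + (p(x)/x) y' + (q(x)/x^2) y = 0:
  p(x) = 8/3,  q(x) = -2x^2 - x - 2/3.
Indicial equation: r(r-1) + (8/3) r + (-2/3) = 0 -> roots r_1 = 1/3, r_2 = -2.
Take r = r_1 = 1/3. Let y(x) = x^r sum_{n>=0} a_n x^n with a_0 = 1.
Substitute y = x^r sum a_n x^n and match x^{r+n}. The recurrence is
  D(n) a_n - 1 a_{n-1} - 2 a_{n-2} = 0,  where D(n) = (r+n)(r+n-1) + (8/3)(r+n) + (-2/3).
  a_n = [1 a_{n-1} + 2 a_{n-2}] / D(n).
Since the indicial polynomial factors as (r - r_1)(r - r_2), D(n) = (r_1 + n - r_1)(r_1 + n - r_2) = n(n + 7/3).
Evaluating step by step (a_0 = 1):
  n = 1: D(1) = 1(1 + 7/3) = 10/3; numerator = 1(1) = 1; a_1 = (1)/(10/3) = 3/10
  n = 2: D(2) = 2(2 + 7/3) = 26/3; numerator = 1(3/10) + 2(1) = 23/10; a_2 = (23/10)/(26/3) = 69/260
  n = 3: D(3) = 3(3 + 7/3) = 16; numerator = 1(69/260) + 2(3/10) = 45/52; a_3 = (45/52)/(16) = 45/832
  n = 4: D(4) = 4(4 + 7/3) = 76/3; numerator = 1(45/832) + 2(69/260) = 2433/4160; a_4 = (2433/4160)/(76/3) = 7299/316160

r = 1/3; a_0 = 1; a_1 = 3/10; a_2 = 69/260; a_3 = 45/832; a_4 = 7299/316160


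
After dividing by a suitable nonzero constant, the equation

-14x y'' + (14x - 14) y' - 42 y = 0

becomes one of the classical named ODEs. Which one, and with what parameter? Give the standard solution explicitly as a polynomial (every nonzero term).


All three coefficients share the factor -14; dividing through by -14 gives  x y'' + (1 - x) y' + 3 y = 0.
This matches the Laguerre equation x y'' + (1 - x) y' + n y = 0 with n = 3; the polynomial solution is L_3(x).
With y = sum_k a_k x^k, matching x^k gives (k+1)k a_{k+1} + (k+1) a_{k+1} - k a_k + n a_k = 0, i.e. (k+1)^2 a_{k+1} = (k - n) a_k = (k - 3) a_k. The right side vanishes at k = 3, so the series terminates at degree 3.
Standard normalization L_n(0) = 1 gives a_0 = 1. Work upward with a_{k+1} = (k - 3) a_k / (k+1)^2:
  a_1 = (0 - 3)(1) / 1^2 = -3/1 = -3
  a_2 = (1 - 3)(-3) / 2^2 = 6/4 = 3/2
  a_3 = (2 - 3)(3/2) / 3^2 = (-3/2)/9 = -1/6
Hence L_3(x) = -x^3/6 + 3 x^2/2 - 3 x + 1.

L_3(x); series = -x^3/6 + 3 x^2/2 - 3 x + 1


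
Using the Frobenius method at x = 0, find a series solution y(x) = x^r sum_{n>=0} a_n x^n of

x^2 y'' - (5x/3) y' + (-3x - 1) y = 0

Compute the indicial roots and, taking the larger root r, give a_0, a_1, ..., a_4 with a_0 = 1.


Write in Frobenius form y'' + (p(x)/x) y' + (q(x)/x^2) y = 0:
  p(x) = -5/3,  q(x) = -3x - 1.
Indicial equation: r(r-1) + (-5/3) r + (-1) = 0 -> roots r_1 = 3, r_2 = -1/3.
Take r = r_1 = 3. Let y(x) = x^r sum_{n>=0} a_n x^n with a_0 = 1.
Substitute y = x^r sum a_n x^n and match x^{r+n}. The recurrence is
  D(n) a_n - 3 a_{n-1} = 0,  where D(n) = (r+n)(r+n-1) + (-5/3)(r+n) + (-1).
  a_n = 3 / D(n) * a_{n-1}.
Since the indicial polynomial factors as (r - r_1)(r - r_2), D(n) = (r_1 + n - r_1)(r_1 + n - r_2) = n(n + 10/3).
Evaluating step by step (a_0 = 1):
  n = 1: D(1) = 1(1 + 10/3) = 13/3; numerator = 3(1) = 3; a_1 = (3)/(13/3) = 9/13
  n = 2: D(2) = 2(2 + 10/3) = 32/3; numerator = 3(9/13) = 27/13; a_2 = (27/13)/(32/3) = 81/416
  n = 3: D(3) = 3(3 + 10/3) = 19; numerator = 3(81/416) = 243/416; a_3 = (243/416)/(19) = 243/7904
  n = 4: D(4) = 4(4 + 10/3) = 88/3; numerator = 3(243/7904) = 729/7904; a_4 = (729/7904)/(88/3) = 2187/695552

r = 3; a_0 = 1; a_1 = 9/13; a_2 = 81/416; a_3 = 243/7904; a_4 = 2187/695552


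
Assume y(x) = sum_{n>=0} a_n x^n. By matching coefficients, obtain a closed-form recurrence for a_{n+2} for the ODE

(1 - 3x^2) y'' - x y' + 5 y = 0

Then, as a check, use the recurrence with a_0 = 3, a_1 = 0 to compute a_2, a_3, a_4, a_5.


Substitute y = sum_n a_n x^n.
(1 - 3 x^2) y'' contributes (n+2)(n+1) a_{n+2} - 3 n(n-1) a_n at x^n.
-x y'(x) contributes -n a_n at x^n.
5 y(x) contributes 5 a_n at x^n.
Matching x^n: (n+2)(n+1) a_{n+2} + (-3 n(n-1) - n + 5) a_n = 0.
Thus a_{n+2} = (3 n(n-1) + n - 5) / ((n+1)(n+2)) * a_n.

Check with a_0 = 3, a_1 = 0 (apply the recurrence for n = 0, 1, 2, 3): a_0 = 3, a_1 = 0, a_2 = -15/2, a_3 = 0, a_4 = -15/8, a_5 = 0.

a_(n+2) = (3 n(n-1) + n - 5) / ((n+1)(n+2)) * a_n; check: a_0 = 3, a_1 = 0, a_2 = -15/2, a_3 = 0, a_4 = -15/8, a_5 = 0


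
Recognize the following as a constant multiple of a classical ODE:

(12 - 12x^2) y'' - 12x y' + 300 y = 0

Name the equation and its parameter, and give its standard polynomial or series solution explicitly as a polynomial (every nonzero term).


All three coefficients share the factor 12; dividing through by 12 gives  (1 - x^2) y'' - x y' + 25 y = 0.
This matches the Chebyshev equation (1 - x^2) y'' - x y' + n^2 y = 0 (note the -x y' term, not -2x y') with n^2 = 25, so n = 5; the polynomial solution is T_5(x).
With y = sum_k a_k x^k, matching x^k gives (k+2)(k+1) a_{k+2} = (k^2 - n^2) a_k = (k - 5)(k + 5) a_k. The right side vanishes at k = 5, so the series with the parity of 5 terminates at degree 5.
Standard normalization: leading coefficient of T_n is 2^(n-1), so a_5 = 2^4 = 16. Work downward with a_k = (k+1)(k+2) a_{k+2} / ((k - 5)(k + 5)):
  a_3 = (4)(5)(16) / ((3 - 5)(3 + 5)) = 320/(-16) = -20
  a_1 = (2)(3)(-20) / ((1 - 5)(1 + 5)) = -120/(-24) = 5
Hence T_5(x) = 16 x^5 - 20 x^3 + 5 x.

T_5(x); series = 16 x^5 - 20 x^3 + 5 x


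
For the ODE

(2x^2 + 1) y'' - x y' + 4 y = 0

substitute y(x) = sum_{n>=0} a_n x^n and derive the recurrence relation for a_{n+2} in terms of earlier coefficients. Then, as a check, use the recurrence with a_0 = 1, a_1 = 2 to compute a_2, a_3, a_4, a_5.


Substitute y = sum_n a_n x^n.
(1 + 2 x^2) y'' contributes (n+2)(n+1) a_{n+2} + 2 n(n-1) a_n at x^n.
-x y'(x) contributes -n a_n at x^n.
4 y(x) contributes 4 a_n at x^n.
Matching x^n: (n+2)(n+1) a_{n+2} + (2 n(n-1) - n + 4) a_n = 0.
Thus a_{n+2} = (-2 n(n-1) + n - 4) / ((n+1)(n+2)) * a_n.

Check with a_0 = 1, a_1 = 2 (apply the recurrence for n = 0, 1, 2, 3): a_0 = 1, a_1 = 2, a_2 = -2, a_3 = -1, a_4 = 1, a_5 = 13/20.

a_(n+2) = (-2 n(n-1) + n - 4) / ((n+1)(n+2)) * a_n; check: a_0 = 1, a_1 = 2, a_2 = -2, a_3 = -1, a_4 = 1, a_5 = 13/20


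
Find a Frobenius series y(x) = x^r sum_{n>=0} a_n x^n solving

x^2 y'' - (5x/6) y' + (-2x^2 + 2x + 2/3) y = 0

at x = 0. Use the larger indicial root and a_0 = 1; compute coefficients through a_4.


Write in Frobenius form y'' + (p(x)/x) y' + (q(x)/x^2) y = 0:
  p(x) = -5/6,  q(x) = -2x^2 + 2x + 2/3.
Indicial equation: r(r-1) + (-5/6) r + (2/3) = 0 -> roots r_1 = 4/3, r_2 = 1/2.
Take r = r_1 = 4/3. Let y(x) = x^r sum_{n>=0} a_n x^n with a_0 = 1.
Substitute y = x^r sum a_n x^n and match x^{r+n}. The recurrence is
  D(n) a_n + 2 a_{n-1} - 2 a_{n-2} = 0,  where D(n) = (r+n)(r+n-1) + (-5/6)(r+n) + (2/3).
  a_n = [-2 a_{n-1} + 2 a_{n-2}] / D(n).
Since the indicial polynomial factors as (r - r_1)(r - r_2), D(n) = (r_1 + n - r_1)(r_1 + n - r_2) = n(n + 5/6).
Evaluating step by step (a_0 = 1):
  n = 1: D(1) = 1(1 + 5/6) = 11/6; numerator = -2(1) = -2; a_1 = (-2)/(11/6) = -12/11
  n = 2: D(2) = 2(2 + 5/6) = 17/3; numerator = -2(-12/11) + 2(1) = 46/11; a_2 = (46/11)/(17/3) = 138/187
  n = 3: D(3) = 3(3 + 5/6) = 23/2; numerator = -2(138/187) + 2(-12/11) = -684/187; a_3 = (-684/187)/(23/2) = -1368/4301
  n = 4: D(4) = 4(4 + 5/6) = 58/3; numerator = -2(-1368/4301) + 2(138/187) = 9084/4301; a_4 = (9084/4301)/(58/3) = 13626/124729

r = 4/3; a_0 = 1; a_1 = -12/11; a_2 = 138/187; a_3 = -1368/4301; a_4 = 13626/124729


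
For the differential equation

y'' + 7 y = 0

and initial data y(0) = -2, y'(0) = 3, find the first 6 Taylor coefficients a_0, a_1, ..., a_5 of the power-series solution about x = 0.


Ansatz: y(x) = sum_{n>=0} a_n x^n, so y'(x) = sum_{n>=1} n a_n x^(n-1) and y''(x) = sum_{n>=2} n(n-1) a_n x^(n-2).
Substitute into P(x) y'' + Q(x) y' + R(x) y = 0 with P(x) = 1, Q(x) = 0, R(x) = 7, and match powers of x.
Initial conditions: a_0 = -2, a_1 = 3.
Setting the coefficient of each power of x to zero and solving order by order (substituting the coefficients already found):
  x^0: 2 a_2 + 7 a_0 = 0  ->  2 a_2 = -7 a_0 = 14  ->  a_2 = 7
  x^1: 6 a_3 + 7 a_1 = 0  ->  6 a_3 = -7 a_1 = -21  ->  a_3 = -7/2
  x^2: 12 a_4 + 7 a_2 = 0  ->  12 a_4 = -7 a_2 = -49  ->  a_4 = -49/12
  x^3: 20 a_5 + 7 a_3 = 0  ->  20 a_5 = -7 a_3 = 49/2  ->  a_5 = 49/40
Truncated series: y(x) = -2 + 3 x + 7 x^2 - (7/2) x^3 - (49/12) x^4 + (49/40) x^5 + O(x^6).

a_0 = -2; a_1 = 3; a_2 = 7; a_3 = -7/2; a_4 = -49/12; a_5 = 49/40


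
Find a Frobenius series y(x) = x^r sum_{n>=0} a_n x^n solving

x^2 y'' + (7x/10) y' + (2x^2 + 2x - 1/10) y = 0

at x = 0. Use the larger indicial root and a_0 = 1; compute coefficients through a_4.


Write in Frobenius form y'' + (p(x)/x) y' + (q(x)/x^2) y = 0:
  p(x) = 7/10,  q(x) = 2x^2 + 2x - 1/10.
Indicial equation: r(r-1) + (7/10) r + (-1/10) = 0 -> roots r_1 = 1/2, r_2 = -1/5.
Take r = r_1 = 1/2. Let y(x) = x^r sum_{n>=0} a_n x^n with a_0 = 1.
Substitute y = x^r sum a_n x^n and match x^{r+n}. The recurrence is
  D(n) a_n + 2 a_{n-1} + 2 a_{n-2} = 0,  where D(n) = (r+n)(r+n-1) + (7/10)(r+n) + (-1/10).
  a_n = [-2 a_{n-1} - 2 a_{n-2}] / D(n).
Since the indicial polynomial factors as (r - r_1)(r - r_2), D(n) = (r_1 + n - r_1)(r_1 + n - r_2) = n(n + 7/10).
Evaluating step by step (a_0 = 1):
  n = 1: D(1) = 1(1 + 7/10) = 17/10; numerator = -2(1) = -2; a_1 = (-2)/(17/10) = -20/17
  n = 2: D(2) = 2(2 + 7/10) = 27/5; numerator = -2(-20/17) - 2(1) = 6/17; a_2 = (6/17)/(27/5) = 10/153
  n = 3: D(3) = 3(3 + 7/10) = 111/10; numerator = -2(10/153) - 2(-20/17) = 20/9; a_3 = (20/9)/(111/10) = 200/999
  n = 4: D(4) = 4(4 + 7/10) = 94/5; numerator = -2(200/999) - 2(10/153) = -9020/16983; a_4 = (-9020/16983)/(94/5) = -22550/798201

r = 1/2; a_0 = 1; a_1 = -20/17; a_2 = 10/153; a_3 = 200/999; a_4 = -22550/798201


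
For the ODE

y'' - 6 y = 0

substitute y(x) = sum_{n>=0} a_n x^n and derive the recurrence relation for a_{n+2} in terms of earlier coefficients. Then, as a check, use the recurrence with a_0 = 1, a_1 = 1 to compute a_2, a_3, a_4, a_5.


Substitute y = sum_n a_n x^n into y'' + (const) y = 0.
y''(x) = sum_{n>=0} (n+2)(n+1) a_{n+2} x^n.
The ODE becomes sum_n [(n+2)(n+1) a_{n+2} - 6 a_n] x^n = 0.
Setting each coefficient to zero gives the recurrence:
  (n+2)(n+1) a_{n+2} - 6 a_n = 0,
  a_{n+2} = 6 / ((n+1)(n+2)) a_n.

Check with a_0 = 1, a_1 = 1 (apply the recurrence for n = 0, 1, 2, 3): a_0 = 1, a_1 = 1, a_2 = 3, a_3 = 1, a_4 = 3/2, a_5 = 3/10.

a_{n+2} = 6/((n+1)(n+2)) * a_n; check: a_0 = 1, a_1 = 1, a_2 = 3, a_3 = 1, a_4 = 3/2, a_5 = 3/10


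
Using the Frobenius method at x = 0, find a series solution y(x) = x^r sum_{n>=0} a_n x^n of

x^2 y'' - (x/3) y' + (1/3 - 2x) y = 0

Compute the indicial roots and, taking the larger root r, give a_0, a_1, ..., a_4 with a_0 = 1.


Write in Frobenius form y'' + (p(x)/x) y' + (q(x)/x^2) y = 0:
  p(x) = -1/3,  q(x) = 1/3 - 2x.
Indicial equation: r(r-1) + (-1/3) r + (1/3) = 0 -> roots r_1 = 1, r_2 = 1/3.
Take r = r_1 = 1. Let y(x) = x^r sum_{n>=0} a_n x^n with a_0 = 1.
Substitute y = x^r sum a_n x^n and match x^{r+n}. The recurrence is
  D(n) a_n - 2 a_{n-1} = 0,  where D(n) = (r+n)(r+n-1) + (-1/3)(r+n) + (1/3).
  a_n = 2 / D(n) * a_{n-1}.
Since the indicial polynomial factors as (r - r_1)(r - r_2), D(n) = (r_1 + n - r_1)(r_1 + n - r_2) = n(n + 2/3).
Evaluating step by step (a_0 = 1):
  n = 1: D(1) = 1(1 + 2/3) = 5/3; numerator = 2(1) = 2; a_1 = (2)/(5/3) = 6/5
  n = 2: D(2) = 2(2 + 2/3) = 16/3; numerator = 2(6/5) = 12/5; a_2 = (12/5)/(16/3) = 9/20
  n = 3: D(3) = 3(3 + 2/3) = 11; numerator = 2(9/20) = 9/10; a_3 = (9/10)/(11) = 9/110
  n = 4: D(4) = 4(4 + 2/3) = 56/3; numerator = 2(9/110) = 9/55; a_4 = (9/55)/(56/3) = 27/3080

r = 1; a_0 = 1; a_1 = 6/5; a_2 = 9/20; a_3 = 9/110; a_4 = 27/3080


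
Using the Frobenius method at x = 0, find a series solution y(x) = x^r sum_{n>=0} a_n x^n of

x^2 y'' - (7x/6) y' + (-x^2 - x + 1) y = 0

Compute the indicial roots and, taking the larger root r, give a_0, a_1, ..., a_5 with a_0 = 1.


Write in Frobenius form y'' + (p(x)/x) y' + (q(x)/x^2) y = 0:
  p(x) = -7/6,  q(x) = -x^2 - x + 1.
Indicial equation: r(r-1) + (-7/6) r + (1) = 0 -> roots r_1 = 3/2, r_2 = 2/3.
Take r = r_1 = 3/2. Let y(x) = x^r sum_{n>=0} a_n x^n with a_0 = 1.
Substitute y = x^r sum a_n x^n and match x^{r+n}. The recurrence is
  D(n) a_n - 1 a_{n-1} - 1 a_{n-2} = 0,  where D(n) = (r+n)(r+n-1) + (-7/6)(r+n) + (1).
  a_n = [1 a_{n-1} + 1 a_{n-2}] / D(n).
Since the indicial polynomial factors as (r - r_1)(r - r_2), D(n) = (r_1 + n - r_1)(r_1 + n - r_2) = n(n + 5/6).
Evaluating step by step (a_0 = 1):
  n = 1: D(1) = 1(1 + 5/6) = 11/6; numerator = 1(1) = 1; a_1 = (1)/(11/6) = 6/11
  n = 2: D(2) = 2(2 + 5/6) = 17/3; numerator = 1(6/11) + 1(1) = 17/11; a_2 = (17/11)/(17/3) = 3/11
  n = 3: D(3) = 3(3 + 5/6) = 23/2; numerator = 1(3/11) + 1(6/11) = 9/11; a_3 = (9/11)/(23/2) = 18/253
  n = 4: D(4) = 4(4 + 5/6) = 58/3; numerator = 1(18/253) + 1(3/11) = 87/253; a_4 = (87/253)/(58/3) = 9/506
  n = 5: D(5) = 5(5 + 5/6) = 175/6; numerator = 1(9/506) + 1(18/253) = 45/506; a_5 = (45/506)/(175/6) = 27/8855

r = 3/2; a_0 = 1; a_1 = 6/11; a_2 = 3/11; a_3 = 18/253; a_4 = 9/506; a_5 = 27/8855


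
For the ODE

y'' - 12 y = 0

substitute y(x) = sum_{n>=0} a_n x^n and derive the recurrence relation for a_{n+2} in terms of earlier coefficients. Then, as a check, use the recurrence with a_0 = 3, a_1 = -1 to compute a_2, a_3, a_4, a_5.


Substitute y = sum_n a_n x^n into y'' + (const) y = 0.
y''(x) = sum_{n>=0} (n+2)(n+1) a_{n+2} x^n.
The ODE becomes sum_n [(n+2)(n+1) a_{n+2} - 12 a_n] x^n = 0.
Setting each coefficient to zero gives the recurrence:
  (n+2)(n+1) a_{n+2} - 12 a_n = 0,
  a_{n+2} = 12 / ((n+1)(n+2)) a_n.

Check with a_0 = 3, a_1 = -1 (apply the recurrence for n = 0, 1, 2, 3): a_0 = 3, a_1 = -1, a_2 = 18, a_3 = -2, a_4 = 18, a_5 = -6/5.

a_{n+2} = 12/((n+1)(n+2)) * a_n; check: a_0 = 3, a_1 = -1, a_2 = 18, a_3 = -2, a_4 = 18, a_5 = -6/5


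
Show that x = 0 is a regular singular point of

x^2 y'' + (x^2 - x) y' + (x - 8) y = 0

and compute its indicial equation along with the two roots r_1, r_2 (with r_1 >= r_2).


Divide by x^2 to reach normal form y'' + P_1(x) y' + P_2(x) y = 0 with P_1(x) = 1 - 1/x and P_2(x) = 1/x - 8/x^2.
x = 0 is a singular point because the y'-coefficient 1 - 1/x has a pole at x = 0 and the y-coefficient 1/x - 8/x^2 has a pole at x = 0.
It is a regular singular point because x P_1(x) = p(x) = x - 1 and x^2 P_2(x) = q(x) = x - 8 are polynomials, hence analytic at x = 0.
p(0) = -1,  q(0) = -8.
Indicial equation: r(r-1) + p(0) r + q(0) = 0, i.e. r^2 + (p(0) - 1) r + q(0) = 0, i.e. r^2 - 2 r - 8 = 0.
Discriminant: (-2)^2 - 4(-8) = 36, so r = (2 ± 6)/2.
Solving: r_1 = 4, r_2 = -2.

indicial: r^2 - 2 r - 8 = 0; roots r_1 = 4, r_2 = -2


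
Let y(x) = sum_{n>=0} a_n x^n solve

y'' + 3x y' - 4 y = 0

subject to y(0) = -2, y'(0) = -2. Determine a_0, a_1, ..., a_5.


Ansatz: y(x) = sum_{n>=0} a_n x^n, so y'(x) = sum_{n>=1} n a_n x^(n-1) and y''(x) = sum_{n>=2} n(n-1) a_n x^(n-2).
Substitute into P(x) y'' + Q(x) y' + R(x) y = 0 with P(x) = 1, Q(x) = 3x, R(x) = -4, and match powers of x.
Initial conditions: a_0 = -2, a_1 = -2.
Setting the coefficient of each power of x to zero and solving order by order (substituting the coefficients already found):
  x^0: 2 a_2 - 4 a_0 = 0  ->  2 a_2 = 4 a_0 = -8  ->  a_2 = -4
  x^1: 6 a_3 - a_1 = 0  ->  6 a_3 = a_1 = -2  ->  a_3 = -1/3
  x^2: 12 a_4 + 2 a_2 = 0  ->  12 a_4 = -2 a_2 = 8  ->  a_4 = 2/3
  x^3: 20 a_5 + 5 a_3 = 0  ->  20 a_5 = -5 a_3 = 5/3  ->  a_5 = 1/12
Truncated series: y(x) = -2 - 2 x - 4 x^2 - (1/3) x^3 + (2/3) x^4 + (1/12) x^5 + O(x^6).

a_0 = -2; a_1 = -2; a_2 = -4; a_3 = -1/3; a_4 = 2/3; a_5 = 1/12


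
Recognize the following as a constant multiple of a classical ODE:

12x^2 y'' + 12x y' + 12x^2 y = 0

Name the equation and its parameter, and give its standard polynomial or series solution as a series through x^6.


All three coefficients share the factor 12; dividing through by 12 gives  x^2 y'' + x y' + x^2 y = 0.
This matches the Bessel equation x^2 y'' + x y' + (x^2 - nu^2) y = 0 with nu^2 = 0, so nu = 0; the solution bounded at x = 0 is J_0(x).
Frobenius at x = 0: indicial roots ±nu; for r = nu the recurrence k(k + 2nu) c_k = -c_{k-2} gives the standard series J_nu(x) = sum_{k>=0} (-1)^k / (k! (k+nu)!) (x/2)^(2k+nu). Evaluate the first 4 terms:
  k = 0: (-1)^0 / (0! * 0! * 2^0) x^0 = 1/(1*1*1) x^0 = (1) x^0
  k = 1: (-1)^1 / (1! * 1! * 2^2) x^2 = -1/(1*1*4) x^2 = (-1/4) x^2
  k = 2: (-1)^2 / (2! * 2! * 2^4) x^4 = 1/(2*2*16) x^4 = (1/64) x^4
  k = 3: (-1)^3 / (3! * 3! * 2^6) x^6 = -1/(6*6*64) x^6 = (-1/2304) x^6
Hence J_0(x) = -x^6/2304 + x^4/64 - x^2/4 + 1 + ....

J_0(x); series = -x^6/2304 + x^4/64 - x^2/4 + 1


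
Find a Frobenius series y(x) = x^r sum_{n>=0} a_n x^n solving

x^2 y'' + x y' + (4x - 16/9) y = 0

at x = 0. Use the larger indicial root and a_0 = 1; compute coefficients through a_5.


Write in Frobenius form y'' + (p(x)/x) y' + (q(x)/x^2) y = 0:
  p(x) = 1,  q(x) = 4x - 16/9.
Indicial equation: r(r-1) + (1) r + (-16/9) = 0 -> roots r_1 = 4/3, r_2 = -4/3.
Take r = r_1 = 4/3. Let y(x) = x^r sum_{n>=0} a_n x^n with a_0 = 1.
Substitute y = x^r sum a_n x^n and match x^{r+n}. The recurrence is
  D(n) a_n + 4 a_{n-1} = 0,  where D(n) = (r+n)(r+n-1) + (1)(r+n) + (-16/9).
  a_n = -4 / D(n) * a_{n-1}.
Since the indicial polynomial factors as (r - r_1)(r - r_2), D(n) = (r_1 + n - r_1)(r_1 + n - r_2) = n(n + 8/3).
Evaluating step by step (a_0 = 1):
  n = 1: D(1) = 1(1 + 8/3) = 11/3; numerator = -4(1) = -4; a_1 = (-4)/(11/3) = -12/11
  n = 2: D(2) = 2(2 + 8/3) = 28/3; numerator = -4(-12/11) = 48/11; a_2 = (48/11)/(28/3) = 36/77
  n = 3: D(3) = 3(3 + 8/3) = 17; numerator = -4(36/77) = -144/77; a_3 = (-144/77)/(17) = -144/1309
  n = 4: D(4) = 4(4 + 8/3) = 80/3; numerator = -4(-144/1309) = 576/1309; a_4 = (576/1309)/(80/3) = 108/6545
  n = 5: D(5) = 5(5 + 8/3) = 115/3; numerator = -4(108/6545) = -432/6545; a_5 = (-432/6545)/(115/3) = -1296/752675

r = 4/3; a_0 = 1; a_1 = -12/11; a_2 = 36/77; a_3 = -144/1309; a_4 = 108/6545; a_5 = -1296/752675


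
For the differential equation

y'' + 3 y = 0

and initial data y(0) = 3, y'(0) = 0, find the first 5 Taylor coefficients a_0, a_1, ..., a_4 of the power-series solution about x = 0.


Ansatz: y(x) = sum_{n>=0} a_n x^n, so y'(x) = sum_{n>=1} n a_n x^(n-1) and y''(x) = sum_{n>=2} n(n-1) a_n x^(n-2).
Substitute into P(x) y'' + Q(x) y' + R(x) y = 0 with P(x) = 1, Q(x) = 0, R(x) = 3, and match powers of x.
Initial conditions: a_0 = 3, a_1 = 0.
Setting the coefficient of each power of x to zero and solving order by order (substituting the coefficients already found):
  x^0: 2 a_2 + 3 a_0 = 0  ->  2 a_2 = -3 a_0 = -9  ->  a_2 = -9/2
  x^1: 6 a_3 + 3 a_1 = 0  ->  6 a_3 = -3 a_1 = 0  ->  a_3 = 0
  x^2: 12 a_4 + 3 a_2 = 0  ->  12 a_4 = -3 a_2 = 27/2  ->  a_4 = 9/8
Truncated series: y(x) = 3 - (9/2) x^2 + (9/8) x^4 + O(x^5).

a_0 = 3; a_1 = 0; a_2 = -9/2; a_3 = 0; a_4 = 9/8


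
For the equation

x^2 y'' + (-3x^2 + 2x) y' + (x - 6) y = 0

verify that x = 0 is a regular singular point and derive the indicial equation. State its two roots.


Divide by x^2 to reach normal form y'' + P_1(x) y' + P_2(x) y = 0 with P_1(x) = -3 + 2/x and P_2(x) = 1/x - 6/x^2.
x = 0 is a singular point because the y'-coefficient -3 + 2/x has a pole at x = 0 and the y-coefficient 1/x - 6/x^2 has a pole at x = 0.
It is a regular singular point because x P_1(x) = p(x) = 2 - 3x and x^2 P_2(x) = q(x) = x - 6 are polynomials, hence analytic at x = 0.
p(0) = 2,  q(0) = -6.
Indicial equation: r(r-1) + p(0) r + q(0) = 0, i.e. r^2 + (p(0) - 1) r + q(0) = 0, i.e. r^2 + 1 r - 6 = 0.
Discriminant: (1)^2 - 4(-6) = 25, so r = (-1 ± 5)/2.
Solving: r_1 = 2, r_2 = -3.

indicial: r^2 + 1 r - 6 = 0; roots r_1 = 2, r_2 = -3


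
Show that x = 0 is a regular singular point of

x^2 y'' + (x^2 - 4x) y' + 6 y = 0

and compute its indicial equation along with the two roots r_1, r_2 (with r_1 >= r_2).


Divide by x^2 to reach normal form y'' + P_1(x) y' + P_2(x) y = 0 with P_1(x) = 1 - 4/x and P_2(x) = 6/x^2.
x = 0 is a singular point because the y'-coefficient 1 - 4/x has a pole at x = 0 and the y-coefficient 6/x^2 has a pole at x = 0.
It is a regular singular point because x P_1(x) = p(x) = x - 4 and x^2 P_2(x) = q(x) = 6 are polynomials, hence analytic at x = 0.
p(0) = -4,  q(0) = 6.
Indicial equation: r(r-1) + p(0) r + q(0) = 0, i.e. r^2 + (p(0) - 1) r + q(0) = 0, i.e. r^2 - 5 r + 6 = 0.
Discriminant: (-5)^2 - 4(6) = 1, so r = (5 ± 1)/2.
Solving: r_1 = 3, r_2 = 2.

indicial: r^2 - 5 r + 6 = 0; roots r_1 = 3, r_2 = 2


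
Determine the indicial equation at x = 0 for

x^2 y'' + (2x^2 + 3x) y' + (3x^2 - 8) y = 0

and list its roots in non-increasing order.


Divide by x^2 to reach normal form y'' + P_1(x) y' + P_2(x) y = 0 with P_1(x) = 2 + 3/x and P_2(x) = 3 - 8/x^2.
x = 0 is a singular point because the y'-coefficient 2 + 3/x has a pole at x = 0 and the y-coefficient 3 - 8/x^2 has a pole at x = 0.
It is a regular singular point because x P_1(x) = p(x) = 2x + 3 and x^2 P_2(x) = q(x) = 3x^2 - 8 are polynomials, hence analytic at x = 0.
p(0) = 3,  q(0) = -8.
Indicial equation: r(r-1) + p(0) r + q(0) = 0, i.e. r^2 + (p(0) - 1) r + q(0) = 0, i.e. r^2 + 2 r - 8 = 0.
Discriminant: (2)^2 - 4(-8) = 36, so r = (-2 ± 6)/2.
Solving: r_1 = 2, r_2 = -4.

indicial: r^2 + 2 r - 8 = 0; roots r_1 = 2, r_2 = -4


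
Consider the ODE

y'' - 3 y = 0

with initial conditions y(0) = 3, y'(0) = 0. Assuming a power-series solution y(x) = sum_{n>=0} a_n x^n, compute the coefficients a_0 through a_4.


Ansatz: y(x) = sum_{n>=0} a_n x^n, so y'(x) = sum_{n>=1} n a_n x^(n-1) and y''(x) = sum_{n>=2} n(n-1) a_n x^(n-2).
Substitute into P(x) y'' + Q(x) y' + R(x) y = 0 with P(x) = 1, Q(x) = 0, R(x) = -3, and match powers of x.
Initial conditions: a_0 = 3, a_1 = 0.
Setting the coefficient of each power of x to zero and solving order by order (substituting the coefficients already found):
  x^0: 2 a_2 - 3 a_0 = 0  ->  2 a_2 = 3 a_0 = 9  ->  a_2 = 9/2
  x^1: 6 a_3 - 3 a_1 = 0  ->  6 a_3 = 3 a_1 = 0  ->  a_3 = 0
  x^2: 12 a_4 - 3 a_2 = 0  ->  12 a_4 = 3 a_2 = 27/2  ->  a_4 = 9/8
Truncated series: y(x) = 3 + (9/2) x^2 + (9/8) x^4 + O(x^5).

a_0 = 3; a_1 = 0; a_2 = 9/2; a_3 = 0; a_4 = 9/8


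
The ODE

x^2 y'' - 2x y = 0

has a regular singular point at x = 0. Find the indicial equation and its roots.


Divide by x^2 to reach normal form y'' + P_1(x) y' + P_2(x) y = 0 with P_1(x) = 0 and P_2(x) = -2/x.
x = 0 is a singular point because the y-coefficient -2/x has a pole at x = 0.
It is a regular singular point because x P_1(x) = p(x) = 0 and x^2 P_2(x) = q(x) = -2x are polynomials, hence analytic at x = 0.
p(0) = 0,  q(0) = 0.
Indicial equation: r(r-1) + p(0) r + q(0) = 0, i.e. r^2 + (p(0) - 1) r + q(0) = 0, i.e. r^2 - 1 r = 0.
Discriminant: (-1)^2 - 4(0) = 1, so r = (1 ± 1)/2.
Solving: r_1 = 1, r_2 = 0.

indicial: r^2 - 1 r = 0; roots r_1 = 1, r_2 = 0


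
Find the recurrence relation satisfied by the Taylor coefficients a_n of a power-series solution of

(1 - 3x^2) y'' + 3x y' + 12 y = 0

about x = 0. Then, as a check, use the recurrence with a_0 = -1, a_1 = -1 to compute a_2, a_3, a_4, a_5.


Substitute y = sum_n a_n x^n.
(1 - 3 x^2) y'' contributes (n+2)(n+1) a_{n+2} - 3 n(n-1) a_n at x^n.
3 x y'(x) contributes 3 n a_n at x^n.
12 y(x) contributes 12 a_n at x^n.
Matching x^n: (n+2)(n+1) a_{n+2} + (-3 n(n-1) + 3 n + 12) a_n = 0.
Thus a_{n+2} = (3 n(n-1) - 3 n - 12) / ((n+1)(n+2)) * a_n.

Check with a_0 = -1, a_1 = -1 (apply the recurrence for n = 0, 1, 2, 3): a_0 = -1, a_1 = -1, a_2 = 6, a_3 = 5/2, a_4 = -6, a_5 = -3/8.

a_(n+2) = (3 n(n-1) - 3 n - 12) / ((n+1)(n+2)) * a_n; check: a_0 = -1, a_1 = -1, a_2 = 6, a_3 = 5/2, a_4 = -6, a_5 = -3/8


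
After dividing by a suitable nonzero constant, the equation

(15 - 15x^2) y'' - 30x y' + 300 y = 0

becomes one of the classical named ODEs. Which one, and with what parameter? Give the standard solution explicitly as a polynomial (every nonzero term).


All three coefficients share the factor 15; dividing through by 15 gives  (1 - x^2) y'' - 2x y' + 20 y = 0.
This matches the Legendre equation (1 - x^2) y'' - 2x y' + n(n+1) y = 0 (note the -2x y' term) with n(n+1) = 20, so n = 4; the polynomial solution is P_4(x).
With y = sum_k a_k x^k, matching x^k gives (k+2)(k+1) a_{k+2} = [k(k+1) - n(n+1)] a_k = (k - 4)(k + 5) a_k. The right side vanishes at k = 4, so the series with the parity of 4 terminates at degree 4.
Standard normalization (P_n(1) = 1): leading coefficient (2n)!/(2^n (n!)^2) = 40320/(16*576) = 35/8, so a_4 = 35/8. Work downward with a_k = (k+1)(k+2) a_{k+2} / ((k - 4)(k + 5)):
  a_2 = (3)(4)(35/8) / ((2 - 4)(2 + 5)) = (105/2)/(-14) = -15/4
  a_0 = (1)(2)(-15/4) / ((0 - 4)(0 + 5)) = (-15/2)/(-20) = 3/8
Hence P_4(x) = 35 x^4/8 - 15 x^2/4 + 3/8.

P_4(x); series = 35 x^4/8 - 15 x^2/4 + 3/8


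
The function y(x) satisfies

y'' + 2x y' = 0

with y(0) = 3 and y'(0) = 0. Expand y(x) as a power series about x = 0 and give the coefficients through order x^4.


Ansatz: y(x) = sum_{n>=0} a_n x^n, so y'(x) = sum_{n>=1} n a_n x^(n-1) and y''(x) = sum_{n>=2} n(n-1) a_n x^(n-2).
Substitute into P(x) y'' + Q(x) y' + R(x) y = 0 with P(x) = 1, Q(x) = 2x, R(x) = 0, and match powers of x.
Initial conditions: a_0 = 3, a_1 = 0.
Setting the coefficient of each power of x to zero and solving order by order (substituting the coefficients already found):
  x^0: 2 a_2 = 0  ->  a_2 = 0
  x^1: 6 a_3 + 2 a_1 = 0  ->  6 a_3 = -2 a_1 = 0  ->  a_3 = 0
  x^2: 12 a_4 + 4 a_2 = 0  ->  12 a_4 = -4 a_2 = 0  ->  a_4 = 0
Truncated series: y(x) = 3 + O(x^5).

a_0 = 3; a_1 = 0; a_2 = 0; a_3 = 0; a_4 = 0


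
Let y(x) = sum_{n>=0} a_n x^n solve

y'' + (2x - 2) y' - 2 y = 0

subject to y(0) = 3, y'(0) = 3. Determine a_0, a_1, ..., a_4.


Ansatz: y(x) = sum_{n>=0} a_n x^n, so y'(x) = sum_{n>=1} n a_n x^(n-1) and y''(x) = sum_{n>=2} n(n-1) a_n x^(n-2).
Substitute into P(x) y'' + Q(x) y' + R(x) y = 0 with P(x) = 1, Q(x) = 2x - 2, R(x) = -2, and match powers of x.
Initial conditions: a_0 = 3, a_1 = 3.
Setting the coefficient of each power of x to zero and solving order by order (substituting the coefficients already found):
  x^0: 2 a_2 - 2 a_1 - 2 a_0 = 0  ->  2 a_2 = 2 a_1 + 2 a_0 = 12  ->  a_2 = 6
  x^1: 6 a_3 - 4 a_2 = 0  ->  6 a_3 = 4 a_2 = 24  ->  a_3 = 4
  x^2: 12 a_4 - 6 a_3 + 2 a_2 = 0  ->  12 a_4 = 6 a_3 - 2 a_2 = 12  ->  a_4 = 1
Truncated series: y(x) = 3 + 3 x + 6 x^2 + 4 x^3 + x^4 + O(x^5).

a_0 = 3; a_1 = 3; a_2 = 6; a_3 = 4; a_4 = 1


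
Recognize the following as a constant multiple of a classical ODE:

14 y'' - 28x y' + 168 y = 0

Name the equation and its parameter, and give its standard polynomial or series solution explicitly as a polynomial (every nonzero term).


All three coefficients share the factor 14; dividing through by 14 gives  y'' - 2x y' + 12 y = 0.
This matches the Hermite equation y'' - 2x y' + 2n y = 0 with 2n = 12, so n = 6; the polynomial solution is H_6(x).
With y = sum_k a_k x^k, matching x^k gives (k+2)(k+1) a_{k+2} = 2(k - n) a_k = 2(k - 6) a_k. The right side vanishes at k = 6, so the series with the parity of 6 terminates at degree 6.
Standard normalization: leading coefficient of H_n is 2^n, so a_6 = 2^6 = 64. Work downward with a_k = (k+1)(k+2) a_{k+2} / (2(k - n)):
  a_4 = (5)(6)(64) / (2(4 - 6)) = 1920/(-4) = -480
  a_2 = (3)(4)(-480) / (2(2 - 6)) = -5760/(-8) = 720
  a_0 = (1)(2)(720) / (2(0 - 6)) = 1440/(-12) = -120
Hence H_6(x) = 64 x^6 - 480 x^4 + 720 x^2 - 120.

H_6(x); series = 64 x^6 - 480 x^4 + 720 x^2 - 120


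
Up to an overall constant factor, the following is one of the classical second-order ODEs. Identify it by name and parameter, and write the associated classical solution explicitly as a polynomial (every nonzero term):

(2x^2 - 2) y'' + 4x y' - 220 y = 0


All three coefficients share the factor -2; dividing through by -2 gives  (1 - x^2) y'' - 2x y' + 110 y = 0.
This matches the Legendre equation (1 - x^2) y'' - 2x y' + n(n+1) y = 0 (note the -2x y' term) with n(n+1) = 110, so n = 10; the polynomial solution is P_10(x).
With y = sum_k a_k x^k, matching x^k gives (k+2)(k+1) a_{k+2} = [k(k+1) - n(n+1)] a_k = (k - 10)(k + 11) a_k. The right side vanishes at k = 10, so the series with the parity of 10 terminates at degree 10.
Standard normalization (P_n(1) = 1): leading coefficient (2n)!/(2^n (n!)^2) = 2432902008176640000/(1024*13168189440000) = 46189/256, so a_10 = 46189/256. Work downward with a_k = (k+1)(k+2) a_{k+2} / ((k - 10)(k + 11)):
  a_8 = (9)(10)(46189/256) / ((8 - 10)(8 + 11)) = (2078505/128)/(-38) = -109395/256
  a_6 = (7)(8)(-109395/256) / ((6 - 10)(6 + 11)) = (-765765/32)/(-68) = 45045/128
  a_4 = (5)(6)(45045/128) / ((4 - 10)(4 + 11)) = (675675/64)/(-90) = -15015/128
  a_2 = (3)(4)(-15015/128) / ((2 - 10)(2 + 11)) = (-45045/32)/(-104) = 3465/256
  a_0 = (1)(2)(3465/256) / ((0 - 10)(0 + 11)) = (3465/128)/(-110) = -63/256
Hence P_10(x) = 46189 x^10/256 - 109395 x^8/256 + 45045 x^6/128 - 15015 x^4/128 + 3465 x^2/256 - 63/256.

P_10(x); series = 46189 x^10/256 - 109395 x^8/256 + 45045 x^6/128 - 15015 x^4/128 + 3465 x^2/256 - 63/256


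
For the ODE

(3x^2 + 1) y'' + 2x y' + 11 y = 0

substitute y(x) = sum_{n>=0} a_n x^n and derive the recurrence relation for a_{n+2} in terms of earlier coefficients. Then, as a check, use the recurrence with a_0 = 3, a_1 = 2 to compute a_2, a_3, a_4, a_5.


Substitute y = sum_n a_n x^n.
(1 + 3 x^2) y'' contributes (n+2)(n+1) a_{n+2} + 3 n(n-1) a_n at x^n.
2 x y'(x) contributes 2 n a_n at x^n.
11 y(x) contributes 11 a_n at x^n.
Matching x^n: (n+2)(n+1) a_{n+2} + (3 n(n-1) + 2 n + 11) a_n = 0.
Thus a_{n+2} = (-3 n(n-1) - 2 n - 11) / ((n+1)(n+2)) * a_n.

Check with a_0 = 3, a_1 = 2 (apply the recurrence for n = 0, 1, 2, 3): a_0 = 3, a_1 = 2, a_2 = -33/2, a_3 = -13/3, a_4 = 231/8, a_5 = 91/12.

a_(n+2) = (-3 n(n-1) - 2 n - 11) / ((n+1)(n+2)) * a_n; check: a_0 = 3, a_1 = 2, a_2 = -33/2, a_3 = -13/3, a_4 = 231/8, a_5 = 91/12


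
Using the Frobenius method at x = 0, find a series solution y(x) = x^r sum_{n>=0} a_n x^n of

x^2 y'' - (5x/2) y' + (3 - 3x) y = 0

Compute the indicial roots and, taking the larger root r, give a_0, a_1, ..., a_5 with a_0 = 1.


Write in Frobenius form y'' + (p(x)/x) y' + (q(x)/x^2) y = 0:
  p(x) = -5/2,  q(x) = 3 - 3x.
Indicial equation: r(r-1) + (-5/2) r + (3) = 0 -> roots r_1 = 2, r_2 = 3/2.
Take r = r_1 = 2. Let y(x) = x^r sum_{n>=0} a_n x^n with a_0 = 1.
Substitute y = x^r sum a_n x^n and match x^{r+n}. The recurrence is
  D(n) a_n - 3 a_{n-1} = 0,  where D(n) = (r+n)(r+n-1) + (-5/2)(r+n) + (3).
  a_n = 3 / D(n) * a_{n-1}.
Since the indicial polynomial factors as (r - r_1)(r - r_2), D(n) = (r_1 + n - r_1)(r_1 + n - r_2) = n(n + 1/2).
Evaluating step by step (a_0 = 1):
  n = 1: D(1) = 1(1 + 1/2) = 3/2; numerator = 3(1) = 3; a_1 = (3)/(3/2) = 2
  n = 2: D(2) = 2(2 + 1/2) = 5; numerator = 3(2) = 6; a_2 = (6)/(5) = 6/5
  n = 3: D(3) = 3(3 + 1/2) = 21/2; numerator = 3(6/5) = 18/5; a_3 = (18/5)/(21/2) = 12/35
  n = 4: D(4) = 4(4 + 1/2) = 18; numerator = 3(12/35) = 36/35; a_4 = (36/35)/(18) = 2/35
  n = 5: D(5) = 5(5 + 1/2) = 55/2; numerator = 3(2/35) = 6/35; a_5 = (6/35)/(55/2) = 12/1925

r = 2; a_0 = 1; a_1 = 2; a_2 = 6/5; a_3 = 12/35; a_4 = 2/35; a_5 = 12/1925


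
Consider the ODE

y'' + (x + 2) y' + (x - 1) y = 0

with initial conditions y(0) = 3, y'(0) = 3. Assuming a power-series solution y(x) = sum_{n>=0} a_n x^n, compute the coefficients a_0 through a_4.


Ansatz: y(x) = sum_{n>=0} a_n x^n, so y'(x) = sum_{n>=1} n a_n x^(n-1) and y''(x) = sum_{n>=2} n(n-1) a_n x^(n-2).
Substitute into P(x) y'' + Q(x) y' + R(x) y = 0 with P(x) = 1, Q(x) = x + 2, R(x) = x - 1, and match powers of x.
Initial conditions: a_0 = 3, a_1 = 3.
Setting the coefficient of each power of x to zero and solving order by order (substituting the coefficients already found):
  x^0: 2 a_2 + 2 a_1 - a_0 = 0  ->  2 a_2 = -2 a_1 + a_0 = -3  ->  a_2 = -3/2
  x^1: 6 a_3 + 4 a_2 + a_0 = 0  ->  6 a_3 = -4 a_2 - a_0 = 3  ->  a_3 = 1/2
  x^2: 12 a_4 + 6 a_3 + a_2 + a_1 = 0  ->  12 a_4 = -6 a_3 - a_2 - a_1 = -9/2  ->  a_4 = -3/8
Truncated series: y(x) = 3 + 3 x - (3/2) x^2 + (1/2) x^3 - (3/8) x^4 + O(x^5).

a_0 = 3; a_1 = 3; a_2 = -3/2; a_3 = 1/2; a_4 = -3/8


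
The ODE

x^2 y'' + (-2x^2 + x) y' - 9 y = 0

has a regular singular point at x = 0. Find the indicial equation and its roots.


Divide by x^2 to reach normal form y'' + P_1(x) y' + P_2(x) y = 0 with P_1(x) = -2 + 1/x and P_2(x) = -9/x^2.
x = 0 is a singular point because the y'-coefficient -2 + 1/x has a pole at x = 0 and the y-coefficient -9/x^2 has a pole at x = 0.
It is a regular singular point because x P_1(x) = p(x) = 1 - 2x and x^2 P_2(x) = q(x) = -9 are polynomials, hence analytic at x = 0.
p(0) = 1,  q(0) = -9.
Indicial equation: r(r-1) + p(0) r + q(0) = 0, i.e. r^2 + (p(0) - 1) r + q(0) = 0, i.e. r^2 - 9 = 0.
Discriminant: (0)^2 - 4(-9) = 36, so r = (0 ± 6)/2.
Solving: r_1 = 3, r_2 = -3.

indicial: r^2 - 9 = 0; roots r_1 = 3, r_2 = -3


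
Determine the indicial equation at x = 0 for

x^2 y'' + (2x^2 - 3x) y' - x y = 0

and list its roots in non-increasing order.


Divide by x^2 to reach normal form y'' + P_1(x) y' + P_2(x) y = 0 with P_1(x) = 2 - 3/x and P_2(x) = -1/x.
x = 0 is a singular point because the y'-coefficient 2 - 3/x has a pole at x = 0 and the y-coefficient -1/x has a pole at x = 0.
It is a regular singular point because x P_1(x) = p(x) = 2x - 3 and x^2 P_2(x) = q(x) = -x are polynomials, hence analytic at x = 0.
p(0) = -3,  q(0) = 0.
Indicial equation: r(r-1) + p(0) r + q(0) = 0, i.e. r^2 + (p(0) - 1) r + q(0) = 0, i.e. r^2 - 4 r = 0.
Discriminant: (-4)^2 - 4(0) = 16, so r = (4 ± 4)/2.
Solving: r_1 = 4, r_2 = 0.

indicial: r^2 - 4 r = 0; roots r_1 = 4, r_2 = 0


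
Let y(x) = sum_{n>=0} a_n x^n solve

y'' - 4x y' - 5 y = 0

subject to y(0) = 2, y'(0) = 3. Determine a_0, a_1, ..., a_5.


Ansatz: y(x) = sum_{n>=0} a_n x^n, so y'(x) = sum_{n>=1} n a_n x^(n-1) and y''(x) = sum_{n>=2} n(n-1) a_n x^(n-2).
Substitute into P(x) y'' + Q(x) y' + R(x) y = 0 with P(x) = 1, Q(x) = -4x, R(x) = -5, and match powers of x.
Initial conditions: a_0 = 2, a_1 = 3.
Setting the coefficient of each power of x to zero and solving order by order (substituting the coefficients already found):
  x^0: 2 a_2 - 5 a_0 = 0  ->  2 a_2 = 5 a_0 = 10  ->  a_2 = 5
  x^1: 6 a_3 - 9 a_1 = 0  ->  6 a_3 = 9 a_1 = 27  ->  a_3 = 9/2
  x^2: 12 a_4 - 13 a_2 = 0  ->  12 a_4 = 13 a_2 = 65  ->  a_4 = 65/12
  x^3: 20 a_5 - 17 a_3 = 0  ->  20 a_5 = 17 a_3 = 153/2  ->  a_5 = 153/40
Truncated series: y(x) = 2 + 3 x + 5 x^2 + (9/2) x^3 + (65/12) x^4 + (153/40) x^5 + O(x^6).

a_0 = 2; a_1 = 3; a_2 = 5; a_3 = 9/2; a_4 = 65/12; a_5 = 153/40


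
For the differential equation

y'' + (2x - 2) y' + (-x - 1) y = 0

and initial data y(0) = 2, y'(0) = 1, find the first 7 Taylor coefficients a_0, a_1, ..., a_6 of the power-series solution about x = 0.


Ansatz: y(x) = sum_{n>=0} a_n x^n, so y'(x) = sum_{n>=1} n a_n x^(n-1) and y''(x) = sum_{n>=2} n(n-1) a_n x^(n-2).
Substitute into P(x) y'' + Q(x) y' + R(x) y = 0 with P(x) = 1, Q(x) = 2x - 2, R(x) = -x - 1, and match powers of x.
Initial conditions: a_0 = 2, a_1 = 1.
Setting the coefficient of each power of x to zero and solving order by order (substituting the coefficients already found):
  x^0: 2 a_2 - 2 a_1 - a_0 = 0  ->  2 a_2 = 2 a_1 + a_0 = 4  ->  a_2 = 2
  x^1: 6 a_3 - 4 a_2 + a_1 - a_0 = 0  ->  6 a_3 = 4 a_2 - a_1 + a_0 = 9  ->  a_3 = 3/2
  x^2: 12 a_4 - 6 a_3 + 3 a_2 - a_1 = 0  ->  12 a_4 = 6 a_3 - 3 a_2 + a_1 = 4  ->  a_4 = 1/3
  x^3: 20 a_5 - 8 a_4 + 5 a_3 - a_2 = 0  ->  20 a_5 = 8 a_4 - 5 a_3 + a_2 = -17/6  ->  a_5 = -17/120
  x^4: 30 a_6 - 10 a_5 + 7 a_4 - a_3 = 0  ->  30 a_6 = 10 a_5 - 7 a_4 + a_3 = -9/4  ->  a_6 = -3/40
Truncated series: y(x) = 2 + x + 2 x^2 + (3/2) x^3 + (1/3) x^4 - (17/120) x^5 - (3/40) x^6 + O(x^7).

a_0 = 2; a_1 = 1; a_2 = 2; a_3 = 3/2; a_4 = 1/3; a_5 = -17/120; a_6 = -3/40


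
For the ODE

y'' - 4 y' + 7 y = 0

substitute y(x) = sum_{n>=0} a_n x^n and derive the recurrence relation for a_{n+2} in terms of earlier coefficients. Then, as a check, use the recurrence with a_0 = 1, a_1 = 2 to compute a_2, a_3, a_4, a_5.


Substitute y = sum_n a_n x^n.
y''(x) has coefficient (n+2)(n+1) a_{n+2} at x^n;
-4 y'(x) has coefficient -4 (n+1) a_{n+1} at x^n;
7 y(x) has coefficient 7 a_n at x^n.
Matching x^n: (n+2)(n+1) a_{n+2} - 4 (n+1) a_{n+1} + 7 a_n = 0.
Thus a_{n+2} = [4 (n+1) a_{n+1} - 7 a_n] / ((n+1)(n+2)).

Check with a_0 = 1, a_1 = 2 (apply the recurrence for n = 0, 1, 2, 3): a_0 = 1, a_1 = 2, a_2 = 1/2, a_3 = -5/3, a_4 = -47/24, a_5 = -59/60.

a_(n+2) = [4 (n+1) a_(n+1) - 7 a_n] / ((n+1)(n+2)); check: a_0 = 1, a_1 = 2, a_2 = 1/2, a_3 = -5/3, a_4 = -47/24, a_5 = -59/60


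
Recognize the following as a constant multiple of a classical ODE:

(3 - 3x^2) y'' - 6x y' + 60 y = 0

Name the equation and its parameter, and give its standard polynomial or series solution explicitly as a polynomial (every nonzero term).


All three coefficients share the factor 3; dividing through by 3 gives  (1 - x^2) y'' - 2x y' + 20 y = 0.
This matches the Legendre equation (1 - x^2) y'' - 2x y' + n(n+1) y = 0 (note the -2x y' term) with n(n+1) = 20, so n = 4; the polynomial solution is P_4(x).
With y = sum_k a_k x^k, matching x^k gives (k+2)(k+1) a_{k+2} = [k(k+1) - n(n+1)] a_k = (k - 4)(k + 5) a_k. The right side vanishes at k = 4, so the series with the parity of 4 terminates at degree 4.
Standard normalization (P_n(1) = 1): leading coefficient (2n)!/(2^n (n!)^2) = 40320/(16*576) = 35/8, so a_4 = 35/8. Work downward with a_k = (k+1)(k+2) a_{k+2} / ((k - 4)(k + 5)):
  a_2 = (3)(4)(35/8) / ((2 - 4)(2 + 5)) = (105/2)/(-14) = -15/4
  a_0 = (1)(2)(-15/4) / ((0 - 4)(0 + 5)) = (-15/2)/(-20) = 3/8
Hence P_4(x) = 35 x^4/8 - 15 x^2/4 + 3/8.

P_4(x); series = 35 x^4/8 - 15 x^2/4 + 3/8


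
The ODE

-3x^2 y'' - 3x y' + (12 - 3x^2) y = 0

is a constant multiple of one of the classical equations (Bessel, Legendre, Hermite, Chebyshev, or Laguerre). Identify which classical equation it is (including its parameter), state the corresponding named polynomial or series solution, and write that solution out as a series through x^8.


All three coefficients share the factor -3; dividing through by -3 gives  x^2 y'' + x y' + (x^2 - 4) y = 0.
This matches the Bessel equation x^2 y'' + x y' + (x^2 - nu^2) y = 0 with nu^2 = 4, so nu = 2; the solution bounded at x = 0 is J_2(x).
Frobenius at x = 0: indicial roots ±nu; for r = nu the recurrence k(k + 2nu) c_k = -c_{k-2} gives the standard series J_nu(x) = sum_{k>=0} (-1)^k / (k! (k+nu)!) (x/2)^(2k+nu). Evaluate the first 4 terms:
  k = 0: (-1)^0 / (0! * 2! * 2^2) x^2 = 1/(1*2*4) x^2 = (1/8) x^2
  k = 1: (-1)^1 / (1! * 3! * 2^4) x^4 = -1/(1*6*16) x^4 = (-1/96) x^4
  k = 2: (-1)^2 / (2! * 4! * 2^6) x^6 = 1/(2*24*64) x^6 = (1/3072) x^6
  k = 3: (-1)^3 / (3! * 5! * 2^8) x^8 = -1/(6*120*256) x^8 = (-1/184320) x^8
Hence J_2(x) = -x^8/184320 + x^6/3072 - x^4/96 + x^2/8 + ....

J_2(x); series = -x^8/184320 + x^6/3072 - x^4/96 + x^2/8
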